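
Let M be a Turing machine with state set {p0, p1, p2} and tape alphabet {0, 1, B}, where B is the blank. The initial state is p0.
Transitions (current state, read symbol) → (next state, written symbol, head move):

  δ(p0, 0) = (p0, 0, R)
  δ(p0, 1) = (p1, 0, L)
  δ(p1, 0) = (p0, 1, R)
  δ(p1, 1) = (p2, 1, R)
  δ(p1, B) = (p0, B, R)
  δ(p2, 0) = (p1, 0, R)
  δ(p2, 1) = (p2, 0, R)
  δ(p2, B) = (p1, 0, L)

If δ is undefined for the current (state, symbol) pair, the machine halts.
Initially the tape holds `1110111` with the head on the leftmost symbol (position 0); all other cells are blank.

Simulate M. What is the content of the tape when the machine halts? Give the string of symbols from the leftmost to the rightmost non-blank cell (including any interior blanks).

1101110

state=p0 head=0 tape=B[1]110111B   (p0,1)→(p1,0,L)
state=p1 head=-1 tape=[B]0110111B   (p1,B)→(p0,B,R)
state=p0 head=0 tape=B[0]110111B   (p0,0)→(p0,0,R)
state=p0 head=1 tape=B0[1]10111B   (p0,1)→(p1,0,L)
state=p1 head=0 tape=B[0]010111B   (p1,0)→(p0,1,R)
state=p0 head=1 tape=B1[0]10111B   (p0,0)→(p0,0,R)
state=p0 head=2 tape=B10[1]0111B   (p0,1)→(p1,0,L)
state=p1 head=1 tape=B1[0]00111B   (p1,0)→(p0,1,R)
state=p0 head=2 tape=B11[0]0111B   (p0,0)→(p0,0,R)
state=p0 head=3 tape=B110[0]111B   (p0,0)→(p0,0,R)
state=p0 head=4 tape=B1100[1]11B   (p0,1)→(p1,0,L)
state=p1 head=3 tape=B110[0]011B   (p1,0)→(p0,1,R)
state=p0 head=4 tape=B1101[0]11B   (p0,0)→(p0,0,R)
state=p0 head=5 tape=B11010[1]1B   (p0,1)→(p1,0,L)
state=p1 head=4 tape=B1101[0]01B   (p1,0)→(p0,1,R)
state=p0 head=5 tape=B11011[0]1B   (p0,0)→(p0,0,R)
state=p0 head=6 tape=B110110[1]B   (p0,1)→(p1,0,L)
state=p1 head=5 tape=B11011[0]0B   (p1,0)→(p0,1,R)
state=p0 head=6 tape=B110111[0]B   (p0,0)→(p0,0,R)
state=p0 head=7 tape=B1101110[B]
The non-blank tape span at halt is 1101110.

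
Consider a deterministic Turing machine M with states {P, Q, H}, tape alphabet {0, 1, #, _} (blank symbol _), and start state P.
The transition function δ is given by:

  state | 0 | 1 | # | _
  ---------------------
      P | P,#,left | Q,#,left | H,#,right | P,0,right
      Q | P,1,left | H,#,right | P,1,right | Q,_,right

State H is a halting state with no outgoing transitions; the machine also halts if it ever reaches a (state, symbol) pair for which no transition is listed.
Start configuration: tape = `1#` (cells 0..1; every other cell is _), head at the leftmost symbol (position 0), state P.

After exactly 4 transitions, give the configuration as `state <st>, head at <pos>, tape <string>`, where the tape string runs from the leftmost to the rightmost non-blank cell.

state=P head=0 tape=_[1]#_   (P,1)→(Q,#,left)
state=Q head=-1 tape=[_]##_   (Q,_)→(Q,_,right)
state=Q head=0 tape=_[#]#_   (Q,#)→(P,1,right)
state=P head=1 tape=_1[#]_   (P,#)→(H,#,right)
state=H head=2 tape=_1#[_]
After 4 steps: state H, head at 2, tape 1#.

state H, head at 2, tape 1#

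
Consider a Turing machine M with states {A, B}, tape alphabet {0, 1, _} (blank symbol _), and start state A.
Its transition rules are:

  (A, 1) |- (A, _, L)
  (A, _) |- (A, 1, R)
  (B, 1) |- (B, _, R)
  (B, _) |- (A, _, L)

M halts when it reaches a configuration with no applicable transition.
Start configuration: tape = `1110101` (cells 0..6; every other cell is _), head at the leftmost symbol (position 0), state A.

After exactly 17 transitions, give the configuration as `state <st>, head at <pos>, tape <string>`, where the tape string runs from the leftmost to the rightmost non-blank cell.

A | ___[1]110101   read 1 → write _, move L, go to A
A | __[_]_110101   read _ → write 1, move R, go to A
A | __1[_]110101   read _ → write 1, move R, go to A
A | __11[1]10101   read 1 → write _, move L, go to A
A | __1[1]_10101   read 1 → write _, move L, go to A
A | __[1]__10101   read 1 → write _, move L, go to A
A | _[_]___10101   read _ → write 1, move R, go to A
A | _1[_]__10101   read _ → write 1, move R, go to A
A | _11[_]_10101   read _ → write 1, move R, go to A
A | _111[_]10101   read _ → write 1, move R, go to A
A | _1111[1]0101   read 1 → write _, move L, go to A
A | _111[1]_0101   read 1 → write _, move L, go to A
A | _11[1]__0101   read 1 → write _, move L, go to A
A | _1[1]___0101   read 1 → write _, move L, go to A
A | _[1]____0101   read 1 → write _, move L, go to A
A | [_]_____0101   read _ → write 1, move R, go to A
A | 1[_]____0101   read _ → write 1, move R, go to A
A | 11[_]___0101
After 17 steps: state A, head at -1, tape 11____0101.

state A, head at -1, tape 11____0101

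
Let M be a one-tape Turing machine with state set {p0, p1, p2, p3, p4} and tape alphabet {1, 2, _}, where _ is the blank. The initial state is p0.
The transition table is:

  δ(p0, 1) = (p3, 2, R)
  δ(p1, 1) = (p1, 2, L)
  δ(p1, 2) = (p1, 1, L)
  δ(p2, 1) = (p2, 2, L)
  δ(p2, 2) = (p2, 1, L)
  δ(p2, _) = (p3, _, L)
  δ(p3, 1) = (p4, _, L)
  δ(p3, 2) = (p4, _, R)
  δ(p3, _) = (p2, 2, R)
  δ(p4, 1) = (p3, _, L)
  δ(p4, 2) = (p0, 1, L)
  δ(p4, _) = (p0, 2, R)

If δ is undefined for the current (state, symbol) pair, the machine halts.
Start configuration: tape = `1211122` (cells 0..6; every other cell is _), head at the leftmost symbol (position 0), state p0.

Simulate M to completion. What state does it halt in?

p0

state=p0 head=0 tape=[1]211122   (p0,1)→(p3,2,R)
state=p3 head=1 tape=2[2]11122   (p3,2)→(p4,_,R)
state=p4 head=2 tape=2_[1]1122   (p4,1)→(p3,_,L)
state=p3 head=1 tape=2[_]_1122   (p3,_)→(p2,2,R)
state=p2 head=2 tape=22[_]1122   (p2,_)→(p3,_,L)
state=p3 head=1 tape=2[2]_1122   (p3,2)→(p4,_,R)
state=p4 head=2 tape=2_[_]1122   (p4,_)→(p0,2,R)
state=p0 head=3 tape=2_2[1]122   (p0,1)→(p3,2,R)
state=p3 head=4 tape=2_22[1]22   (p3,1)→(p4,_,L)
state=p4 head=3 tape=2_2[2]_22   (p4,2)→(p0,1,L)
state=p0 head=2 tape=2_[2]1_22
No transition is defined for (p0, 2); M halts in state p0.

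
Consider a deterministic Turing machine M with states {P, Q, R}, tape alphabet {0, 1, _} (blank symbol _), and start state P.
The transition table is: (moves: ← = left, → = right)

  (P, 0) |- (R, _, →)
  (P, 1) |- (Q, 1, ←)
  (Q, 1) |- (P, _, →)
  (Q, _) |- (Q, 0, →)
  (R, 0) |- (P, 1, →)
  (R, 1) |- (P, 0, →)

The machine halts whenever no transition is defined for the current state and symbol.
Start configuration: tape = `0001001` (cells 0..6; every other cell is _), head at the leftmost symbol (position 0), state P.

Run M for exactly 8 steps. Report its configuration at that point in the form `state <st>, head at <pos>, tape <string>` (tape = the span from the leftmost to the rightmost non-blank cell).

state P, head at 6, tape 1_0__1

state=P head=0 tape=[0]001001   (P,0)→(R,_,→)
state=R head=1 tape=_[0]01001   (R,0)→(P,1,→)
state=P head=2 tape=_1[0]1001   (P,0)→(R,_,→)
state=R head=3 tape=_1_[1]001   (R,1)→(P,0,→)
state=P head=4 tape=_1_0[0]01   (P,0)→(R,_,→)
state=R head=5 tape=_1_0_[0]1   (R,0)→(P,1,→)
state=P head=6 tape=_1_0_1[1]   (P,1)→(Q,1,←)
state=Q head=5 tape=_1_0_[1]1   (Q,1)→(P,_,→)
state=P head=6 tape=_1_0__[1]
After 8 steps: state P, head at 6, tape 1_0__1.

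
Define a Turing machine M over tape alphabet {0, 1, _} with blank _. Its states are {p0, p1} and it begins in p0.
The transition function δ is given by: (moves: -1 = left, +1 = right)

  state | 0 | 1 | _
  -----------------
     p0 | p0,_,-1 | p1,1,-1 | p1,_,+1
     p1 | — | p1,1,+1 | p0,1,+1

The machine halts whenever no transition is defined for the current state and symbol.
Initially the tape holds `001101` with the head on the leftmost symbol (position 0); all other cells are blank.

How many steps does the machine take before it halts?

p0 | _[0]01101   read 0 → write _, move -1, go to p0
p0 | [_]_01101   read _ → write _, move +1, go to p1
p1 | _[_]01101   read _ → write 1, move +1, go to p0
p0 | _1[0]1101   read 0 → write _, move -1, go to p0
p0 | _[1]_1101   read 1 → write 1, move -1, go to p1
p1 | [_]1_1101   read _ → write 1, move +1, go to p0
p0 | 1[1]_1101   read 1 → write 1, move -1, go to p1
p1 | [1]1_1101   read 1 → write 1, move +1, go to p1
p1 | 1[1]_1101   read 1 → write 1, move +1, go to p1
p1 | 11[_]1101   read _ → write 1, move +1, go to p0
p0 | 111[1]101   read 1 → write 1, move -1, go to p1
p1 | 11[1]1101   read 1 → write 1, move +1, go to p1
p1 | 111[1]101   read 1 → write 1, move +1, go to p1
p1 | 1111[1]01   read 1 → write 1, move +1, go to p1
p1 | 11111[0]1
M halts after 14 transitions.

14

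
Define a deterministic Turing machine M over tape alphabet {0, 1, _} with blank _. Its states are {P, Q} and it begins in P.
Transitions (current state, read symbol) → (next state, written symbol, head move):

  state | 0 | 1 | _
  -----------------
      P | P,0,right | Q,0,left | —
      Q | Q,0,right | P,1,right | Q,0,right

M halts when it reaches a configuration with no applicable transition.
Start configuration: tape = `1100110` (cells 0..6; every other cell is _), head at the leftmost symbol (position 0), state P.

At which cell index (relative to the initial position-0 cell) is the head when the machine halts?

7

state=P head=0 tape=_[1]100110_   (P,1)→(Q,0,left)
state=Q head=-1 tape=[_]0100110_   (Q,_)→(Q,0,right)
state=Q head=0 tape=0[0]100110_   (Q,0)→(Q,0,right)
state=Q head=1 tape=00[1]00110_   (Q,1)→(P,1,right)
state=P head=2 tape=001[0]0110_   (P,0)→(P,0,right)
state=P head=3 tape=0010[0]110_   (P,0)→(P,0,right)
state=P head=4 tape=00100[1]10_   (P,1)→(Q,0,left)
state=Q head=3 tape=0010[0]010_   (Q,0)→(Q,0,right)
state=Q head=4 tape=00100[0]10_   (Q,0)→(Q,0,right)
state=Q head=5 tape=001000[1]0_   (Q,1)→(P,1,right)
state=P head=6 tape=0010001[0]_   (P,0)→(P,0,right)
state=P head=7 tape=00100010[_]
At halt the head is at cell 7.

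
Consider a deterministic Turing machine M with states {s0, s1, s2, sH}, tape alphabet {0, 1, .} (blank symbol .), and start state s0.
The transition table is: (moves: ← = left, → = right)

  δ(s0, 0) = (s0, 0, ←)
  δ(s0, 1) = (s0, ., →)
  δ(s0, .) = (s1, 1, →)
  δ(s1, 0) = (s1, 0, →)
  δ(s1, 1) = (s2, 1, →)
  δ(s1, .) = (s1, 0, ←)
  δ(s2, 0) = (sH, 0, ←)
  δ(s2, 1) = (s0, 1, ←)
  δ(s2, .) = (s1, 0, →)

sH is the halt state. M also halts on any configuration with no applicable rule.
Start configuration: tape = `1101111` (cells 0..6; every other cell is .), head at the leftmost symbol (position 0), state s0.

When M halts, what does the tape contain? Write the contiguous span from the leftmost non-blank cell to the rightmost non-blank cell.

10....10

s0 | [1]101111..   read 1 → write ., move →, go to s0
s0 | .[1]01111..   read 1 → write ., move →, go to s0
s0 | ..[0]1111..   read 0 → write 0, move ←, go to s0
s0 | .[.]01111..   read . → write 1, move →, go to s1
s1 | .1[0]1111..   read 0 → write 0, move →, go to s1
s1 | .10[1]111..   read 1 → write 1, move →, go to s2
s2 | .101[1]11..   read 1 → write 1, move ←, go to s0
s0 | .10[1]111..   read 1 → write ., move →, go to s0
s0 | .10.[1]11..   read 1 → write ., move →, go to s0
s0 | .10..[1]1..   read 1 → write ., move →, go to s0
s0 | .10...[1]..   read 1 → write ., move →, go to s0
s0 | .10....[.].   read . → write 1, move →, go to s1
s1 | .10....1[.]   read . → write 0, move ←, go to s1
s1 | .10....[1]0   read 1 → write 1, move →, go to s2
s2 | .10....1[0]   read 0 → write 0, move ←, go to sH
sH | .10....[1]0
The non-blank tape span at halt is 10....10.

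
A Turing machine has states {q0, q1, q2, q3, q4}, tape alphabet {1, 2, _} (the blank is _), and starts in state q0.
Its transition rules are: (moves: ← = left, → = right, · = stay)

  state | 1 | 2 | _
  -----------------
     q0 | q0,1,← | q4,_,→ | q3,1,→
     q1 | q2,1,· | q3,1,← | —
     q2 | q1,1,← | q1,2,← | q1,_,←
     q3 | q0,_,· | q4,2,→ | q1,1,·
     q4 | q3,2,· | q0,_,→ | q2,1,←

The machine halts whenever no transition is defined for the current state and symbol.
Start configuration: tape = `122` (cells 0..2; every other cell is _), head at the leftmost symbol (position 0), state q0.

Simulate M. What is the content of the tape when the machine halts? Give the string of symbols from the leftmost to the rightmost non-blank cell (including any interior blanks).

112_11

q0 | _[1]22__   read 1 → write 1, move ←, go to q0
q0 | [_]122__   read _ → write 1, move →, go to q3
q3 | 1[1]22__   read 1 → write _, move ·, go to q0
q0 | 1[_]22__   read _ → write 1, move →, go to q3
q3 | 11[2]2__   read 2 → write 2, move →, go to q4
q4 | 112[2]__   read 2 → write _, move →, go to q0
q0 | 112_[_]_   read _ → write 1, move →, go to q3
q3 | 112_1[_]   read _ → write 1, move ·, go to q1
q1 | 112_1[1]   read 1 → write 1, move ·, go to q2
q2 | 112_1[1]   read 1 → write 1, move ←, go to q1
q1 | 112_[1]1   read 1 → write 1, move ·, go to q2
q2 | 112_[1]1   read 1 → write 1, move ←, go to q1
q1 | 112[_]11
The non-blank tape span at halt is 112_11.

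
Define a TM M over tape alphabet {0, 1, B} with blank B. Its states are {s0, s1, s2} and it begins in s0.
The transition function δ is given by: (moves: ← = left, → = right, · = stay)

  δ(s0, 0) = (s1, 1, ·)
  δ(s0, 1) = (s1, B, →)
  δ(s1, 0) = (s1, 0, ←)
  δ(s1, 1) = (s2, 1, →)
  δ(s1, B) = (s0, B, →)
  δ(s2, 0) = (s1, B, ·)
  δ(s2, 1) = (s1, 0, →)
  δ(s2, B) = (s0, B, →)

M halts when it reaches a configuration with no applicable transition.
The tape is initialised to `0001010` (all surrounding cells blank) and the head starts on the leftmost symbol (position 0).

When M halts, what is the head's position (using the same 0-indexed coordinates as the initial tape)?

s0 | [0]001010BB   read 0 → write 1, move ·, go to s1
s1 | [1]001010BB   read 1 → write 1, move →, go to s2
s2 | 1[0]01010BB   read 0 → write B, move ·, go to s1
s1 | 1[B]01010BB   read B → write B, move →, go to s0
s0 | 1B[0]1010BB   read 0 → write 1, move ·, go to s1
s1 | 1B[1]1010BB   read 1 → write 1, move →, go to s2
s2 | 1B1[1]010BB   read 1 → write 0, move →, go to s1
s1 | 1B10[0]10BB   read 0 → write 0, move ←, go to s1
s1 | 1B1[0]010BB   read 0 → write 0, move ←, go to s1
s1 | 1B[1]0010BB   read 1 → write 1, move →, go to s2
s2 | 1B1[0]010BB   read 0 → write B, move ·, go to s1
s1 | 1B1[B]010BB   read B → write B, move →, go to s0
s0 | 1B1B[0]10BB   read 0 → write 1, move ·, go to s1
s1 | 1B1B[1]10BB   read 1 → write 1, move →, go to s2
s2 | 1B1B1[1]0BB   read 1 → write 0, move →, go to s1
s1 | 1B1B10[0]BB   read 0 → write 0, move ←, go to s1
s1 | 1B1B1[0]0BB   read 0 → write 0, move ←, go to s1
s1 | 1B1B[1]00BB   read 1 → write 1, move →, go to s2
s2 | 1B1B1[0]0BB   read 0 → write B, move ·, go to s1
s1 | 1B1B1[B]0BB   read B → write B, move →, go to s0
s0 | 1B1B1B[0]BB   read 0 → write 1, move ·, go to s1
s1 | 1B1B1B[1]BB   read 1 → write 1, move →, go to s2
s2 | 1B1B1B1[B]B   read B → write B, move →, go to s0
s0 | 1B1B1B1B[B]
At halt the head is at cell 8.

8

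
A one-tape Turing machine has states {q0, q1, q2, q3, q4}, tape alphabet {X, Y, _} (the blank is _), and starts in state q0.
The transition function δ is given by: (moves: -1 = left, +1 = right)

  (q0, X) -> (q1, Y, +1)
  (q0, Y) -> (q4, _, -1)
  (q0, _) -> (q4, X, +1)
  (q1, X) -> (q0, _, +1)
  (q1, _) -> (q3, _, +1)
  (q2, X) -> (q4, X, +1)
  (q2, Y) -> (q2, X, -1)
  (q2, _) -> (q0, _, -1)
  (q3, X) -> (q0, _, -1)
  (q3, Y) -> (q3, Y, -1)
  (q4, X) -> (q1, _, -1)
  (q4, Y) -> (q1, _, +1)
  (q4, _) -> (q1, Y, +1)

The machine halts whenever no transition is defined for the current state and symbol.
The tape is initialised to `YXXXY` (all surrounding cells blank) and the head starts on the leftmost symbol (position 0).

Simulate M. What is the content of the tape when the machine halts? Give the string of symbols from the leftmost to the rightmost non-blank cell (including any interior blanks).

YXY_YY

q0 | _[Y]XXXY   read Y → write _, move -1, go to q4
q4 | [_]_XXXY   read _ → write Y, move +1, go to q1
q1 | Y[_]XXXY   read _ → write _, move +1, go to q3
q3 | Y_[X]XXY   read X → write _, move -1, go to q0
q0 | Y[_]_XXY   read _ → write X, move +1, go to q4
q4 | YX[_]XXY   read _ → write Y, move +1, go to q1
q1 | YXY[X]XY   read X → write _, move +1, go to q0
q0 | YXY_[X]Y   read X → write Y, move +1, go to q1
q1 | YXY_Y[Y]
The non-blank tape span at halt is YXY_YY.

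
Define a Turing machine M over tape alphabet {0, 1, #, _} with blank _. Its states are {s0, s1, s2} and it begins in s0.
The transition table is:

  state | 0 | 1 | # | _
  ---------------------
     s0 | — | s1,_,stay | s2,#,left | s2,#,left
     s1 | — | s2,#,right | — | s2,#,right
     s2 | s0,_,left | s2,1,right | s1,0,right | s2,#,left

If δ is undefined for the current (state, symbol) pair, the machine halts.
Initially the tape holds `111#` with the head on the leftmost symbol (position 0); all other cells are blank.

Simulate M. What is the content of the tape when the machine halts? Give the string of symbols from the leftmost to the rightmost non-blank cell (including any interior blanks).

#1100#

s0 | [1]11#__   read 1 → write _, move stay, go to s1
s1 | [_]11#__   read _ → write #, move right, go to s2
s2 | #[1]1#__   read 1 → write 1, move right, go to s2
s2 | #1[1]#__   read 1 → write 1, move right, go to s2
s2 | #11[#]__   read # → write 0, move right, go to s1
s1 | #110[_]_   read _ → write #, move right, go to s2
s2 | #110#[_]   read _ → write #, move left, go to s2
s2 | #110[#]#   read # → write 0, move right, go to s1
s1 | #1100[#]
The non-blank tape span at halt is #1100#.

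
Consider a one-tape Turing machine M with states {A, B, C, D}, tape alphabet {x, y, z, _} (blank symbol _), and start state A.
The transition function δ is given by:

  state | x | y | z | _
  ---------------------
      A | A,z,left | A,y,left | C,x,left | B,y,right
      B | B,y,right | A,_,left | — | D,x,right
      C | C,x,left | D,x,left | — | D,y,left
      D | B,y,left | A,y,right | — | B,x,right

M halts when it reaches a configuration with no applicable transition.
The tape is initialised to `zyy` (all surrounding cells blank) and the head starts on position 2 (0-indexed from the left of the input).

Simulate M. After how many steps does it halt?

A | ___zy[y]   read y → write y, move left, go to A
A | ___z[y]y   read y → write y, move left, go to A
A | ___[z]yy   read z → write x, move left, go to C
C | __[_]xyy   read _ → write y, move left, go to D
D | _[_]yxyy   read _ → write x, move right, go to B
B | _x[y]xyy   read y → write _, move left, go to A
A | _[x]_xyy   read x → write z, move left, go to A
A | [_]z_xyy   read _ → write y, move right, go to B
B | y[z]_xyy
M halts after 8 transitions.

8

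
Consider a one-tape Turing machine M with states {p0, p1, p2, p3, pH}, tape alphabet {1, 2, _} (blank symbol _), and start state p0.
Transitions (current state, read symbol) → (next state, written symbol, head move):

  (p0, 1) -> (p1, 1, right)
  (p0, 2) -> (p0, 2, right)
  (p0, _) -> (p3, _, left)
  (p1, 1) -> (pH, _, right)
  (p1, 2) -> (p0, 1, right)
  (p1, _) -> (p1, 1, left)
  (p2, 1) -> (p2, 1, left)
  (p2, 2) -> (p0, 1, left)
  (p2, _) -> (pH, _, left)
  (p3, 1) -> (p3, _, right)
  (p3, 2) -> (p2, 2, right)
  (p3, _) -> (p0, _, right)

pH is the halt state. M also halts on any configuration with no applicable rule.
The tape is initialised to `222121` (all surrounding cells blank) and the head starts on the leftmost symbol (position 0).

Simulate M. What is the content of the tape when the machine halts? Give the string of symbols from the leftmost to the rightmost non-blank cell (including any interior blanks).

22211_1

state=p0 head=0 tape=[2]22121_   (p0,2)→(p0,2,right)
state=p0 head=1 tape=2[2]2121_   (p0,2)→(p0,2,right)
state=p0 head=2 tape=22[2]121_   (p0,2)→(p0,2,right)
state=p0 head=3 tape=222[1]21_   (p0,1)→(p1,1,right)
state=p1 head=4 tape=2221[2]1_   (p1,2)→(p0,1,right)
state=p0 head=5 tape=22211[1]_   (p0,1)→(p1,1,right)
state=p1 head=6 tape=222111[_]   (p1,_)→(p1,1,left)
state=p1 head=5 tape=22211[1]1   (p1,1)→(pH,_,right)
state=pH head=6 tape=22211_[1]
The non-blank tape span at halt is 22211_1.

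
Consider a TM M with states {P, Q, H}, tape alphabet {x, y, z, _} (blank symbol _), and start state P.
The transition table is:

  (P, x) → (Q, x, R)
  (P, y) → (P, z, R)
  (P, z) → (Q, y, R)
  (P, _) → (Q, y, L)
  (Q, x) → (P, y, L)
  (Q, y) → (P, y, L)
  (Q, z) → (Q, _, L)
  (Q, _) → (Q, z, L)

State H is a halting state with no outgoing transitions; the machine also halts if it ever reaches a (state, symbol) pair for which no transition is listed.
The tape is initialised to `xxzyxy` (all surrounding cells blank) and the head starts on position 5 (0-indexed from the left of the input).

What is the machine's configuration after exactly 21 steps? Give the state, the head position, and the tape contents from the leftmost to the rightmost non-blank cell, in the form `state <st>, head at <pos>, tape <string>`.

state=P head=5 tape=xxzyx[y]_   (P,y)→(P,z,R)
state=P head=6 tape=xxzyxz[_]   (P,_)→(Q,y,L)
state=Q head=5 tape=xxzyx[z]y   (Q,z)→(Q,_,L)
state=Q head=4 tape=xxzy[x]_y   (Q,x)→(P,y,L)
state=P head=3 tape=xxz[y]y_y   (P,y)→(P,z,R)
state=P head=4 tape=xxzz[y]_y   (P,y)→(P,z,R)
state=P head=5 tape=xxzzz[_]y   (P,_)→(Q,y,L)
state=Q head=4 tape=xxzz[z]yy   (Q,z)→(Q,_,L)
state=Q head=3 tape=xxz[z]_yy   (Q,z)→(Q,_,L)
state=Q head=2 tape=xx[z]__yy   (Q,z)→(Q,_,L)
state=Q head=1 tape=x[x]___yy   (Q,x)→(P,y,L)
state=P head=0 tape=[x]y___yy   (P,x)→(Q,x,R)
state=Q head=1 tape=x[y]___yy   (Q,y)→(P,y,L)
state=P head=0 tape=[x]y___yy   (P,x)→(Q,x,R)
state=Q head=1 tape=x[y]___yy   (Q,y)→(P,y,L)
state=P head=0 tape=[x]y___yy   (P,x)→(Q,x,R)
state=Q head=1 tape=x[y]___yy   (Q,y)→(P,y,L)
state=P head=0 tape=[x]y___yy   (P,x)→(Q,x,R)
state=Q head=1 tape=x[y]___yy   (Q,y)→(P,y,L)
state=P head=0 tape=[x]y___yy   (P,x)→(Q,x,R)
state=Q head=1 tape=x[y]___yy   (Q,y)→(P,y,L)
state=P head=0 tape=[x]y___yy
After 21 steps: state P, head at 0, tape xy___yy.

state P, head at 0, tape xy___yy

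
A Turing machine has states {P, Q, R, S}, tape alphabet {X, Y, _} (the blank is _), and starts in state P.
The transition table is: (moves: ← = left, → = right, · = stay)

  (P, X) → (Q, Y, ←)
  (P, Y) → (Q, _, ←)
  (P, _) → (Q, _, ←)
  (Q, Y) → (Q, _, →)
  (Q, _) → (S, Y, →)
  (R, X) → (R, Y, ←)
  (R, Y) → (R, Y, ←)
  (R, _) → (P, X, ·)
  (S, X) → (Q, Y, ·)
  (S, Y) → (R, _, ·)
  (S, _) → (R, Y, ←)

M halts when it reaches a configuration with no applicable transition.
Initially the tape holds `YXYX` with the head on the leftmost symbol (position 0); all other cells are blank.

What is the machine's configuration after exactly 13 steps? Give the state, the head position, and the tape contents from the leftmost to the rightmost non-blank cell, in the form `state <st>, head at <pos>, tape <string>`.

state Q, head at 0, tape YXYX

P | ___[Y]XYX   read Y → write _, move ←, go to Q
Q | __[_]_XYX   read _ → write Y, move →, go to S
S | __Y[_]XYX   read _ → write Y, move ←, go to R
R | __[Y]YXYX   read Y → write Y, move ←, go to R
R | _[_]YYXYX   read _ → write X, move ·, go to P
P | _[X]YYXYX   read X → write Y, move ←, go to Q
Q | [_]YYYXYX   read _ → write Y, move →, go to S
S | Y[Y]YYXYX   read Y → write _, move ·, go to R
R | Y[_]YYXYX   read _ → write X, move ·, go to P
P | Y[X]YYXYX   read X → write Y, move ←, go to Q
Q | [Y]YYYXYX   read Y → write _, move →, go to Q
Q | _[Y]YYXYX   read Y → write _, move →, go to Q
Q | __[Y]YXYX   read Y → write _, move →, go to Q
Q | ___[Y]XYX
After 13 steps: state Q, head at 0, tape YXYX.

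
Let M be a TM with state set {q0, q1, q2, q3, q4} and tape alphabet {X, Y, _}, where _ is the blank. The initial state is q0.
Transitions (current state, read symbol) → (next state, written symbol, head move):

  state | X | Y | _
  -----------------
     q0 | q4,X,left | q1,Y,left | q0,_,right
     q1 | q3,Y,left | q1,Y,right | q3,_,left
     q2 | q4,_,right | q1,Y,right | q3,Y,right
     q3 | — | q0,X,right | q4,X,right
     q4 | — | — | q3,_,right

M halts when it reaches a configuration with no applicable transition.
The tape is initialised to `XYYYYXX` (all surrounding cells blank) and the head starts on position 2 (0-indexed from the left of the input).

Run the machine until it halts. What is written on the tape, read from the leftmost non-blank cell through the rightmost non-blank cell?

XYYYYYX

q0 | XY[Y]YYXX   read Y → write Y, move left, go to q1
q1 | X[Y]YYYXX   read Y → write Y, move right, go to q1
q1 | XY[Y]YYXX   read Y → write Y, move right, go to q1
q1 | XYY[Y]YXX   read Y → write Y, move right, go to q1
q1 | XYYY[Y]XX   read Y → write Y, move right, go to q1
q1 | XYYYY[X]X   read X → write Y, move left, go to q3
q3 | XYYY[Y]YX   read Y → write X, move right, go to q0
q0 | XYYYX[Y]X   read Y → write Y, move left, go to q1
q1 | XYYY[X]YX   read X → write Y, move left, go to q3
q3 | XYY[Y]YYX   read Y → write X, move right, go to q0
q0 | XYYX[Y]YX   read Y → write Y, move left, go to q1
q1 | XYY[X]YYX   read X → write Y, move left, go to q3
q3 | XY[Y]YYYX   read Y → write X, move right, go to q0
q0 | XYX[Y]YYX   read Y → write Y, move left, go to q1
q1 | XY[X]YYYX   read X → write Y, move left, go to q3
q3 | X[Y]YYYYX   read Y → write X, move right, go to q0
q0 | XX[Y]YYYX   read Y → write Y, move left, go to q1
q1 | X[X]YYYYX   read X → write Y, move left, go to q3
q3 | [X]YYYYYX
The non-blank tape span at halt is XYYYYYX.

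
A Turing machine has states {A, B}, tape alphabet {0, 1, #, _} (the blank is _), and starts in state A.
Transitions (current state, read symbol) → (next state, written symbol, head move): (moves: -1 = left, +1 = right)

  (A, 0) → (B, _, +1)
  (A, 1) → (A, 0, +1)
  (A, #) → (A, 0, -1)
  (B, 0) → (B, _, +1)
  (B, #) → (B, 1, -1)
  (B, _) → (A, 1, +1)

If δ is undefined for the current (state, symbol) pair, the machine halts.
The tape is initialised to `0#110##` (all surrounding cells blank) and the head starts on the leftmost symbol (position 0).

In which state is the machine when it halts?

A | [0]#110##__   read 0 → write _, move +1, go to B
B | _[#]110##__   read # → write 1, move -1, go to B
B | [_]1110##__   read _ → write 1, move +1, go to A
A | 1[1]110##__   read 1 → write 0, move +1, go to A
A | 10[1]10##__   read 1 → write 0, move +1, go to A
A | 100[1]0##__   read 1 → write 0, move +1, go to A
A | 1000[0]##__   read 0 → write _, move +1, go to B
B | 1000_[#]#__   read # → write 1, move -1, go to B
B | 1000[_]1#__   read _ → write 1, move +1, go to A
A | 10001[1]#__   read 1 → write 0, move +1, go to A
A | 100010[#]__   read # → write 0, move -1, go to A
A | 10001[0]0__   read 0 → write _, move +1, go to B
B | 10001_[0]__   read 0 → write _, move +1, go to B
B | 10001__[_]_   read _ → write 1, move +1, go to A
A | 10001__1[_]
No transition is defined for (A, _); M halts in state A.

A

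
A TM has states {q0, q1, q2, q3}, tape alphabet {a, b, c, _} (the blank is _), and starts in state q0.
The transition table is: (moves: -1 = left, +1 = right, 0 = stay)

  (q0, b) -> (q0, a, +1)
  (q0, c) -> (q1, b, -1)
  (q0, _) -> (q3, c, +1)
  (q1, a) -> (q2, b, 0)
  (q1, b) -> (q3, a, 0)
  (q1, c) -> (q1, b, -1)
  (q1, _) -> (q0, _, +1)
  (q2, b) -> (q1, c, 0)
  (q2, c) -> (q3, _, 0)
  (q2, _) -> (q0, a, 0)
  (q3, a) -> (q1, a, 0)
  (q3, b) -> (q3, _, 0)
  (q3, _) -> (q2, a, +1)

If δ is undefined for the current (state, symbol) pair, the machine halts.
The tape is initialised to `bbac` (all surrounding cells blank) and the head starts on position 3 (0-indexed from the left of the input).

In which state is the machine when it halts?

q0 | _bba[c]___   read c → write b, move -1, go to q1
q1 | _bb[a]b___   read a → write b, move 0, go to q2
q2 | _bb[b]b___   read b → write c, move 0, go to q1
q1 | _bb[c]b___   read c → write b, move -1, go to q1
q1 | _b[b]bb___   read b → write a, move 0, go to q3
q3 | _b[a]bb___   read a → write a, move 0, go to q1
q1 | _b[a]bb___   read a → write b, move 0, go to q2
q2 | _b[b]bb___   read b → write c, move 0, go to q1
q1 | _b[c]bb___   read c → write b, move -1, go to q1
q1 | _[b]bbb___   read b → write a, move 0, go to q3
q3 | _[a]bbb___   read a → write a, move 0, go to q1
q1 | _[a]bbb___   read a → write b, move 0, go to q2
q2 | _[b]bbb___   read b → write c, move 0, go to q1
q1 | _[c]bbb___   read c → write b, move -1, go to q1
q1 | [_]bbbb___   read _ → write _, move +1, go to q0
q0 | _[b]bbb___   read b → write a, move +1, go to q0
q0 | _a[b]bb___   read b → write a, move +1, go to q0
q0 | _aa[b]b___   read b → write a, move +1, go to q0
q0 | _aaa[b]___   read b → write a, move +1, go to q0
q0 | _aaaa[_]__   read _ → write c, move +1, go to q3
q3 | _aaaac[_]_   read _ → write a, move +1, go to q2
q2 | _aaaaca[_]   read _ → write a, move 0, go to q0
q0 | _aaaaca[a]
No transition is defined for (q0, a); M halts in state q0.

q0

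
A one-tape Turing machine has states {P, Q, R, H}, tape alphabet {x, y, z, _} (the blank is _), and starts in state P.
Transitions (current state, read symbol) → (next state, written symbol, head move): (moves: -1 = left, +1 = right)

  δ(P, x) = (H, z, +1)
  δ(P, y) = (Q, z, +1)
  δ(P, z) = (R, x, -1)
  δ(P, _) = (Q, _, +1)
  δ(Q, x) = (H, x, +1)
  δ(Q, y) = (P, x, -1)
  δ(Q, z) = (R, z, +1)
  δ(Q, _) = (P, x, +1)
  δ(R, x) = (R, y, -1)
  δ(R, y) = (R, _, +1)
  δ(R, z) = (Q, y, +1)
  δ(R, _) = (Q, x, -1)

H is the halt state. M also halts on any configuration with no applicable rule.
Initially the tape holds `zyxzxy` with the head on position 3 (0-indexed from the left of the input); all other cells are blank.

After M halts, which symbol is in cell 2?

state=P head=3 tape=zyx[z]xy   (P,z)→(R,x,-1)
state=R head=2 tape=zy[x]xxy   (R,x)→(R,y,-1)
state=R head=1 tape=z[y]yxxy   (R,y)→(R,_,+1)
state=R head=2 tape=z_[y]xxy   (R,y)→(R,_,+1)
state=R head=3 tape=z__[x]xy   (R,x)→(R,y,-1)
state=R head=2 tape=z_[_]yxy   (R,_)→(Q,x,-1)
state=Q head=1 tape=z[_]xyxy   (Q,_)→(P,x,+1)
state=P head=2 tape=zx[x]yxy   (P,x)→(H,z,+1)
state=H head=3 tape=zxz[y]xy
Cell 2 holds z when M halts.

z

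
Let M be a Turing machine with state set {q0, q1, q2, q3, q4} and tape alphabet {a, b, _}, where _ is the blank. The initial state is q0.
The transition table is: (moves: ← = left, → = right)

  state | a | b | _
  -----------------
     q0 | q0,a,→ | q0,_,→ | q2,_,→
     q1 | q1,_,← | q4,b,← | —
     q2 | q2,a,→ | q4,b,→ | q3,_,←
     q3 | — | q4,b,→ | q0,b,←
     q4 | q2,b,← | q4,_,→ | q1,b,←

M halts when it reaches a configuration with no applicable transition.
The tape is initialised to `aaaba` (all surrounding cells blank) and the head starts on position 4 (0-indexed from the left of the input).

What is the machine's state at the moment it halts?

state=q0 head=4 tape=aaab[a]___   (q0,a)→(q0,a,→)
state=q0 head=5 tape=aaaba[_]__   (q0,_)→(q2,_,→)
state=q2 head=6 tape=aaaba_[_]_   (q2,_)→(q3,_,←)
state=q3 head=5 tape=aaaba[_]__   (q3,_)→(q0,b,←)
state=q0 head=4 tape=aaab[a]b__   (q0,a)→(q0,a,→)
state=q0 head=5 tape=aaaba[b]__   (q0,b)→(q0,_,→)
state=q0 head=6 tape=aaaba_[_]_   (q0,_)→(q2,_,→)
state=q2 head=7 tape=aaaba__[_]   (q2,_)→(q3,_,←)
state=q3 head=6 tape=aaaba_[_]_   (q3,_)→(q0,b,←)
state=q0 head=5 tape=aaaba[_]b_   (q0,_)→(q2,_,→)
state=q2 head=6 tape=aaaba_[b]_   (q2,b)→(q4,b,→)
state=q4 head=7 tape=aaaba_b[_]   (q4,_)→(q1,b,←)
state=q1 head=6 tape=aaaba_[b]b   (q1,b)→(q4,b,←)
state=q4 head=5 tape=aaaba[_]bb   (q4,_)→(q1,b,←)
state=q1 head=4 tape=aaab[a]bbb   (q1,a)→(q1,_,←)
state=q1 head=3 tape=aaa[b]_bbb   (q1,b)→(q4,b,←)
state=q4 head=2 tape=aa[a]b_bbb   (q4,a)→(q2,b,←)
state=q2 head=1 tape=a[a]bb_bbb   (q2,a)→(q2,a,→)
state=q2 head=2 tape=aa[b]b_bbb   (q2,b)→(q4,b,→)
state=q4 head=3 tape=aab[b]_bbb   (q4,b)→(q4,_,→)
state=q4 head=4 tape=aab_[_]bbb   (q4,_)→(q1,b,←)
state=q1 head=3 tape=aab[_]bbbb
No transition is defined for (q1, _); M halts in state q1.

q1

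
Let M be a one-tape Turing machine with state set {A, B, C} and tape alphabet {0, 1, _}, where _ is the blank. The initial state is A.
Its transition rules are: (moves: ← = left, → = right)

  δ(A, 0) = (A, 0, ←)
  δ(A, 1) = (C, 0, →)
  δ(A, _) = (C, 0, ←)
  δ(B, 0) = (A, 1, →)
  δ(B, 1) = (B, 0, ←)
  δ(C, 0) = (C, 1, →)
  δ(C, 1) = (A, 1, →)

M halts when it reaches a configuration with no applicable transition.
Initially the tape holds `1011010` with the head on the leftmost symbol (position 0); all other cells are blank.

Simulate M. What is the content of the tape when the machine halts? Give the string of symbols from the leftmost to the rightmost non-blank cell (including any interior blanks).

0110101

A | [1]011010_   read 1 → write 0, move →, go to C
C | 0[0]11010_   read 0 → write 1, move →, go to C
C | 01[1]1010_   read 1 → write 1, move →, go to A
A | 011[1]010_   read 1 → write 0, move →, go to C
C | 0110[0]10_   read 0 → write 1, move →, go to C
C | 01101[1]0_   read 1 → write 1, move →, go to A
A | 011011[0]_   read 0 → write 0, move ←, go to A
A | 01101[1]0_   read 1 → write 0, move →, go to C
C | 011010[0]_   read 0 → write 1, move →, go to C
C | 0110101[_]
The non-blank tape span at halt is 0110101.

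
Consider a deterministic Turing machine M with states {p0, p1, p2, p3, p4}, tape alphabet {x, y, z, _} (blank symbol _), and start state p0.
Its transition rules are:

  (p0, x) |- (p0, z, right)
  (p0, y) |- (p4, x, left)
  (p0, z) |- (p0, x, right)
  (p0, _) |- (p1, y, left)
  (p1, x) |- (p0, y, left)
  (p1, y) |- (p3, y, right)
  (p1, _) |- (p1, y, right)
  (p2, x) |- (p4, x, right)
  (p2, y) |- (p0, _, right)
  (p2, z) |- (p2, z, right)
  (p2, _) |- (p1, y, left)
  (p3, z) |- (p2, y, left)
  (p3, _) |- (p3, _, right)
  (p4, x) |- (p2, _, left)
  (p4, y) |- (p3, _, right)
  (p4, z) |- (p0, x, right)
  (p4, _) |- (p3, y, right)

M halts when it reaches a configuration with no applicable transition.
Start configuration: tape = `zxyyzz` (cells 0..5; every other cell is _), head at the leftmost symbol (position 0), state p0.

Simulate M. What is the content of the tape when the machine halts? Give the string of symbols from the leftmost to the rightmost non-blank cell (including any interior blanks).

state=p0 head=0 tape=[z]xyyzz__   (p0,z)→(p0,x,right)
state=p0 head=1 tape=x[x]yyzz__   (p0,x)→(p0,z,right)
state=p0 head=2 tape=xz[y]yzz__   (p0,y)→(p4,x,left)
state=p4 head=1 tape=x[z]xyzz__   (p4,z)→(p0,x,right)
state=p0 head=2 tape=xx[x]yzz__   (p0,x)→(p0,z,right)
state=p0 head=3 tape=xxz[y]zz__   (p0,y)→(p4,x,left)
state=p4 head=2 tape=xx[z]xzz__   (p4,z)→(p0,x,right)
state=p0 head=3 tape=xxx[x]zz__   (p0,x)→(p0,z,right)
state=p0 head=4 tape=xxxz[z]z__   (p0,z)→(p0,x,right)
state=p0 head=5 tape=xxxzx[z]__   (p0,z)→(p0,x,right)
state=p0 head=6 tape=xxxzxx[_]_   (p0,_)→(p1,y,left)
state=p1 head=5 tape=xxxzx[x]y_   (p1,x)→(p0,y,left)
state=p0 head=4 tape=xxxz[x]yy_   (p0,x)→(p0,z,right)
state=p0 head=5 tape=xxxzz[y]y_   (p0,y)→(p4,x,left)
state=p4 head=4 tape=xxxz[z]xy_   (p4,z)→(p0,x,right)
state=p0 head=5 tape=xxxzx[x]y_   (p0,x)→(p0,z,right)
state=p0 head=6 tape=xxxzxz[y]_   (p0,y)→(p4,x,left)
state=p4 head=5 tape=xxxzx[z]x_   (p4,z)→(p0,x,right)
state=p0 head=6 tape=xxxzxx[x]_   (p0,x)→(p0,z,right)
state=p0 head=7 tape=xxxzxxz[_]   (p0,_)→(p1,y,left)
state=p1 head=6 tape=xxxzxx[z]y
The non-blank tape span at halt is xxxzxxzy.

xxxzxxzy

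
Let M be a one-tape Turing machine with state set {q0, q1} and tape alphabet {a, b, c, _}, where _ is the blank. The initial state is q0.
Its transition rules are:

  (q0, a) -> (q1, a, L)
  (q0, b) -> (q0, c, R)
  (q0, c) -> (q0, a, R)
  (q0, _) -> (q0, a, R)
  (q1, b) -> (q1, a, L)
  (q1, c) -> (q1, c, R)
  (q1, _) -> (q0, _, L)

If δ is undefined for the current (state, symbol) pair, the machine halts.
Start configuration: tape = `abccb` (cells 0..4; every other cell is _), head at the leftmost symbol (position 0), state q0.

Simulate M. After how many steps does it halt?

state=q0 head=0 tape=__[a]bccb   (q0,a)→(q1,a,L)
state=q1 head=-1 tape=_[_]abccb   (q1,_)→(q0,_,L)
state=q0 head=-2 tape=[_]_abccb   (q0,_)→(q0,a,R)
state=q0 head=-1 tape=a[_]abccb   (q0,_)→(q0,a,R)
state=q0 head=0 tape=aa[a]bccb   (q0,a)→(q1,a,L)
state=q1 head=-1 tape=a[a]abccb
M halts after 5 transitions.

5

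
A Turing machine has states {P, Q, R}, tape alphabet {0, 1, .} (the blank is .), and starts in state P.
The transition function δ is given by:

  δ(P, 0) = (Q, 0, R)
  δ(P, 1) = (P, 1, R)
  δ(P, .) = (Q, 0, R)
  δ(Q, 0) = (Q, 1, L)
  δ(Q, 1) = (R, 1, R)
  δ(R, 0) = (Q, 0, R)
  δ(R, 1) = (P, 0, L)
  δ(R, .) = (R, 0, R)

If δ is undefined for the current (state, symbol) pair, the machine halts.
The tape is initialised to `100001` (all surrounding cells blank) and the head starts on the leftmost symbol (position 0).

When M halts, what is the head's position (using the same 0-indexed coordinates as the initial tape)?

6

state=P head=0 tape=[1]00001.   (P,1)→(P,1,R)
state=P head=1 tape=1[0]0001.   (P,0)→(Q,0,R)
state=Q head=2 tape=10[0]001.   (Q,0)→(Q,1,L)
state=Q head=1 tape=1[0]1001.   (Q,0)→(Q,1,L)
state=Q head=0 tape=[1]11001.   (Q,1)→(R,1,R)
state=R head=1 tape=1[1]1001.   (R,1)→(P,0,L)
state=P head=0 tape=[1]01001.   (P,1)→(P,1,R)
state=P head=1 tape=1[0]1001.   (P,0)→(Q,0,R)
state=Q head=2 tape=10[1]001.   (Q,1)→(R,1,R)
state=R head=3 tape=101[0]01.   (R,0)→(Q,0,R)
state=Q head=4 tape=1010[0]1.   (Q,0)→(Q,1,L)
state=Q head=3 tape=101[0]11.   (Q,0)→(Q,1,L)
state=Q head=2 tape=10[1]111.   (Q,1)→(R,1,R)
state=R head=3 tape=101[1]11.   (R,1)→(P,0,L)
state=P head=2 tape=10[1]011.   (P,1)→(P,1,R)
state=P head=3 tape=101[0]11.   (P,0)→(Q,0,R)
state=Q head=4 tape=1010[1]1.   (Q,1)→(R,1,R)
state=R head=5 tape=10101[1].   (R,1)→(P,0,L)
state=P head=4 tape=1010[1]0.   (P,1)→(P,1,R)
state=P head=5 tape=10101[0].   (P,0)→(Q,0,R)
state=Q head=6 tape=101010[.]
At halt the head is at cell 6.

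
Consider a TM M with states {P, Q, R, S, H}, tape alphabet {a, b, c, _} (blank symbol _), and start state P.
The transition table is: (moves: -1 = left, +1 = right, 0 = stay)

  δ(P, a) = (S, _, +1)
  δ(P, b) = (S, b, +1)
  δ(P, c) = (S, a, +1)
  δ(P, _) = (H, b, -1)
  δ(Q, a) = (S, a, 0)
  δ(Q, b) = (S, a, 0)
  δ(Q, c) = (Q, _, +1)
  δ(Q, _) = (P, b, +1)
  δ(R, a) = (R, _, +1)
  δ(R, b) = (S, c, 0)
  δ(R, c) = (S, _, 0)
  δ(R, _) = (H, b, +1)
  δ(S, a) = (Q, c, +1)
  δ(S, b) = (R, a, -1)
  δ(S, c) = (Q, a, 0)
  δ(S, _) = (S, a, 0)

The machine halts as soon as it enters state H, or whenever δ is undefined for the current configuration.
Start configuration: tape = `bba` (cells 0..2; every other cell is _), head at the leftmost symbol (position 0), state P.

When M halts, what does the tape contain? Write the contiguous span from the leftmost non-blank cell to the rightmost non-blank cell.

P | [b]ba__   read b → write b, move +1, go to S
S | b[b]a__   read b → write a, move -1, go to R
R | [b]aa__   read b → write c, move 0, go to S
S | [c]aa__   read c → write a, move 0, go to Q
Q | [a]aa__   read a → write a, move 0, go to S
S | [a]aa__   read a → write c, move +1, go to Q
Q | c[a]a__   read a → write a, move 0, go to S
S | c[a]a__   read a → write c, move +1, go to Q
Q | cc[a]__   read a → write a, move 0, go to S
S | cc[a]__   read a → write c, move +1, go to Q
Q | ccc[_]_   read _ → write b, move +1, go to P
P | cccb[_]   read _ → write b, move -1, go to H
H | ccc[b]b
The non-blank tape span at halt is cccbb.

cccbb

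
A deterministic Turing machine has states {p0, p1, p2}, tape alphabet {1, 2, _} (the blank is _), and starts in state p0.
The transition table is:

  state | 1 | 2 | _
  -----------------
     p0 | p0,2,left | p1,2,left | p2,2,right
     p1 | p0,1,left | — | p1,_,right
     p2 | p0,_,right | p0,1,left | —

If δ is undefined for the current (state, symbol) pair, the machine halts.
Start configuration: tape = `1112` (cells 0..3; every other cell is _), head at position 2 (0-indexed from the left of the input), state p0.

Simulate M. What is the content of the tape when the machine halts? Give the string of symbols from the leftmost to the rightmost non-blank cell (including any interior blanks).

p0 | __11[1]2   read 1 → write 2, move left, go to p0
p0 | __1[1]22   read 1 → write 2, move left, go to p0
p0 | __[1]222   read 1 → write 2, move left, go to p0
p0 | _[_]2222   read _ → write 2, move right, go to p2
p2 | _2[2]222   read 2 → write 1, move left, go to p0
p0 | _[2]1222   read 2 → write 2, move left, go to p1
p1 | [_]21222   read _ → write _, move right, go to p1
p1 | _[2]1222
The non-blank tape span at halt is 21222.

21222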